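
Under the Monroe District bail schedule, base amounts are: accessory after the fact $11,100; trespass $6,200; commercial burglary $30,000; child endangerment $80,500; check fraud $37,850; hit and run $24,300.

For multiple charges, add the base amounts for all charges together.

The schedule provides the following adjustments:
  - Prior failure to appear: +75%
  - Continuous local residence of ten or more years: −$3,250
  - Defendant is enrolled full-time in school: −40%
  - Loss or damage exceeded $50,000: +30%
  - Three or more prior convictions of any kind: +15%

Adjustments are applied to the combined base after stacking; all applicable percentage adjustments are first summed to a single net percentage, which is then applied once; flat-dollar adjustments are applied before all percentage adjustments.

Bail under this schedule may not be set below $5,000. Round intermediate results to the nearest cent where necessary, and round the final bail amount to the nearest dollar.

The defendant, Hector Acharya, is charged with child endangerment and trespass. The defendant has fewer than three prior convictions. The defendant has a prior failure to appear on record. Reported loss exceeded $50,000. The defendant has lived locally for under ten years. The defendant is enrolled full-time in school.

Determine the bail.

Base amounts from the schedule: child endangerment $80,500; trespass $6,200.
Stacking rule: sum of all bases. $80,500 + $6,200 = $86,700.
Net percentage adjustment: +75% −40% +30% = +65%. $86,700 × 1.65 = $143,055.
$143,055 is at or above the $5,000 minimum.

$143,055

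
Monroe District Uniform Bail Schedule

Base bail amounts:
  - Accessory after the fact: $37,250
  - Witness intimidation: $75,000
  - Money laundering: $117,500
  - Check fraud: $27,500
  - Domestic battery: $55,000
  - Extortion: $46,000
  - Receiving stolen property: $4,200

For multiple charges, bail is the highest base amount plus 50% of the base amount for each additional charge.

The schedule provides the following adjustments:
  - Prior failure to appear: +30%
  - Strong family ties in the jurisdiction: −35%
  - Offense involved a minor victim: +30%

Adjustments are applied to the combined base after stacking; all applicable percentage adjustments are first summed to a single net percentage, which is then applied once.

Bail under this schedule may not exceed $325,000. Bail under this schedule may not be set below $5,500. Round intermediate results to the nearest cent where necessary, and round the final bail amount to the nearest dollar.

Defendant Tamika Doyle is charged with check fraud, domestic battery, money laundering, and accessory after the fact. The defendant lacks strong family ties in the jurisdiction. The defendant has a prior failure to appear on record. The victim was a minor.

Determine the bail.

Base amounts from the schedule: check fraud $27,500; domestic battery $55,000; money laundering $117,500; accessory after the fact $37,250.
Stacking rule: highest base plus 50% of each additional charge. Highest is money laundering at $117,500. Additional: $27,500 × 50% = $13,750; $55,000 × 50% = $27,500; $37,250 × 50% = $18,625. Combined base = $117,500 + $59,875 = $177,375.
Net percentage adjustment: +30% +30% = +60%. $177,375 × 1.6 = $283,800.
$283,800 is within the $325,000 maximum.
$283,800 is at or above the $5,500 minimum.

$283,800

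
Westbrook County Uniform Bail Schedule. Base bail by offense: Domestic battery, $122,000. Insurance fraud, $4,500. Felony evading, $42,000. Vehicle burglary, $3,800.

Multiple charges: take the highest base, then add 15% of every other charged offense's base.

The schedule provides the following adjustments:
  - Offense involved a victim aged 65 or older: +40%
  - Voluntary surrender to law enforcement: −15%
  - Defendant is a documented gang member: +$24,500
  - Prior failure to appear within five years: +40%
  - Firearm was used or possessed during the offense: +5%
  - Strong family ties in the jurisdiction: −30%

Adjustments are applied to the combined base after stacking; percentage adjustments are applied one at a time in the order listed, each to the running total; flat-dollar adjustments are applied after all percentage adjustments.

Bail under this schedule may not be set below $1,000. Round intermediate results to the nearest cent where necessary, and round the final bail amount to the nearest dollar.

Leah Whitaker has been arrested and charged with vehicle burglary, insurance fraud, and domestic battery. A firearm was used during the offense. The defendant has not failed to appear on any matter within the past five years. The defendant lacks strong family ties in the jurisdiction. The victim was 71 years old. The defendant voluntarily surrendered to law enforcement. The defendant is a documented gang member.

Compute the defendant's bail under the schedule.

$178,495

Base amounts from the schedule: vehicle burglary $3,800; insurance fraud $4,500; domestic battery $122,000.
Stacking rule: highest base plus 15% of each additional charge. Highest is domestic battery at $122,000. Additional: $3,800 × 15% = $570; $4,500 × 15% = $675. Combined base = $122,000 + $1,245 = $123,245.
Offense involved a victim aged 65 or older (+40%): $123,245 × 1.4 = $172,543.
Voluntary surrender to law enforcement (−15%): $172,543 × 0.85 = $146,661.55.
Firearm was used or possessed during the offense (+5%): $146,661.55 × 1.05 = $153,994.63.
Defendant is a documented gang member (+$24,500 flat): $153,994.63 + $24,500 = $178,494.63.
$178,494.63 is at or above the $1,000 minimum.
Rounded to the nearest dollar: $178,495.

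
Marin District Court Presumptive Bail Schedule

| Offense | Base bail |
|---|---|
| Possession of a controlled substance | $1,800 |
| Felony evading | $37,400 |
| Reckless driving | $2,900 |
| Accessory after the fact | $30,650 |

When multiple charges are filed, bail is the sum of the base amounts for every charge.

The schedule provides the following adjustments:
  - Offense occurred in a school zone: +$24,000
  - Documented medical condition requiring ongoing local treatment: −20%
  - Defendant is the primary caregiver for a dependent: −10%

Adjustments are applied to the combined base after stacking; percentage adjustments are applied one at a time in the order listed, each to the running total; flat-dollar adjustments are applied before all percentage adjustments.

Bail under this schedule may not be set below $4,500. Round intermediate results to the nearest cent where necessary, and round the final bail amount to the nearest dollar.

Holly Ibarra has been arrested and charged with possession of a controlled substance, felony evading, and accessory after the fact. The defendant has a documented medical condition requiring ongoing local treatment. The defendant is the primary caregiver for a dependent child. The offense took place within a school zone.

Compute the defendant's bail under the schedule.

$67,572

Base amounts from the schedule: possession of a controlled substance $1,800; felony evading $37,400; accessory after the fact $30,650.
Stacking rule: sum of all bases. $1,800 + $37,400 + $30,650 = $69,850.
Offense occurred in a school zone (+$24,000 flat): $69,850 + $24,000 = $93,850.
Documented medical condition requiring ongoing local treatment (−20%): $93,850 × 0.8 = $75,080.
Defendant is the primary caregiver for a dependent (−10%): $75,080 × 0.9 = $67,572.
$67,572 is at or above the $4,500 minimum.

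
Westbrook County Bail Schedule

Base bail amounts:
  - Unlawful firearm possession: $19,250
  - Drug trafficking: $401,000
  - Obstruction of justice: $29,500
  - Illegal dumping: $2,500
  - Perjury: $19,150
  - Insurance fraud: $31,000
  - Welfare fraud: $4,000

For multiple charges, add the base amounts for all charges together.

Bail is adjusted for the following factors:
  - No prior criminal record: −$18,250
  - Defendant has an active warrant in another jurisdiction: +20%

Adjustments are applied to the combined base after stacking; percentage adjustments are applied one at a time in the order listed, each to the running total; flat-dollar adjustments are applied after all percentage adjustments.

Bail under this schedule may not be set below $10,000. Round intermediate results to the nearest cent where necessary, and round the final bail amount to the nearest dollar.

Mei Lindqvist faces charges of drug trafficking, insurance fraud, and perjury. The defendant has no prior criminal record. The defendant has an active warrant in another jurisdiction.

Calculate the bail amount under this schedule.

$523,130

Base amounts from the schedule: drug trafficking $401,000; insurance fraud $31,000; perjury $19,150.
Stacking rule: sum of all bases. $401,000 + $31,000 + $19,150 = $451,150.
Defendant has an active warrant in another jurisdiction (+20%): $451,150 × 1.2 = $541,380.
No prior criminal record (−$18,250 flat): $541,380 − $18,250 = $523,130.
$523,130 is at or above the $10,000 minimum.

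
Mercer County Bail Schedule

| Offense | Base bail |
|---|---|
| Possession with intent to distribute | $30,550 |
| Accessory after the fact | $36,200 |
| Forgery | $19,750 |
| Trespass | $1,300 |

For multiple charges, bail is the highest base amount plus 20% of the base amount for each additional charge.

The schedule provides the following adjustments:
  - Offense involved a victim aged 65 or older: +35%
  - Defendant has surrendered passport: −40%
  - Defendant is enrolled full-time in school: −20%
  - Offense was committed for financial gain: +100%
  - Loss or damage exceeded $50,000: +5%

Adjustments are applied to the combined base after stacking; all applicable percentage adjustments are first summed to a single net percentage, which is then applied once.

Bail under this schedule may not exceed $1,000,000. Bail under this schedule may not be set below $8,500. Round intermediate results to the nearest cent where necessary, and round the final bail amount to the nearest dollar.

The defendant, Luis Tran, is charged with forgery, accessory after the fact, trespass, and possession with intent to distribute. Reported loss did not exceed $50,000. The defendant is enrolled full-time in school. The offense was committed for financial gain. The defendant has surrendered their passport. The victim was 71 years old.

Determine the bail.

$81,410

Base amounts from the schedule: forgery $19,750; accessory after the fact $36,200; trespass $1,300; possession with intent to distribute $30,550.
Stacking rule: highest base plus 20% of each additional charge. Highest is accessory after the fact at $36,200. Additional: $19,750 × 20% = $3,950; $1,300 × 20% = $260; $30,550 × 20% = $6,110. Combined base = $36,200 + $10,320 = $46,520.
Net percentage adjustment: +35% −40% −20% +100% = +75%. $46,520 × 1.75 = $81,410.
$81,410 is within the $1,000,000 maximum.
$81,410 is at or above the $8,500 minimum.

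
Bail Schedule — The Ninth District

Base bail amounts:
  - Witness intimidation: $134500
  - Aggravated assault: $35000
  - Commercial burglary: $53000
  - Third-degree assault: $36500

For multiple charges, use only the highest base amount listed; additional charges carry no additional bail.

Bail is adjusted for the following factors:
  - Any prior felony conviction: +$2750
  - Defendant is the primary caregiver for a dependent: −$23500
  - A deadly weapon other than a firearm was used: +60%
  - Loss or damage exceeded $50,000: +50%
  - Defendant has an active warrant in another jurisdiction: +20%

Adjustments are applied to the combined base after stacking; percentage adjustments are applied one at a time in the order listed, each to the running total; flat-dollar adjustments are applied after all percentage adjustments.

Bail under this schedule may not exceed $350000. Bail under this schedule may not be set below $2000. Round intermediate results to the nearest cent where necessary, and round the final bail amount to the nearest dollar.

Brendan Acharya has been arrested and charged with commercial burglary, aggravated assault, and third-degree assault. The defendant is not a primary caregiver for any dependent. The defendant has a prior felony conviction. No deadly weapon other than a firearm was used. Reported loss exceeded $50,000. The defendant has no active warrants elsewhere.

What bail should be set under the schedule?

Base amounts from the schedule: commercial burglary $53000; aggravated assault $35000; third-degree assault $36500.
Stacking rule: use the highest base only. Highest is commercial burglary at $53000. Combined base = $53000.
Loss or damage exceeded $50,000 (+50%): $53000 × 1.5 = $79500.
Any prior felony conviction (+$2750 flat): $79500 + $2750 = $82250.
$82250 is within the $350000 maximum.
$82250 is at or above the $2000 minimum.

$82250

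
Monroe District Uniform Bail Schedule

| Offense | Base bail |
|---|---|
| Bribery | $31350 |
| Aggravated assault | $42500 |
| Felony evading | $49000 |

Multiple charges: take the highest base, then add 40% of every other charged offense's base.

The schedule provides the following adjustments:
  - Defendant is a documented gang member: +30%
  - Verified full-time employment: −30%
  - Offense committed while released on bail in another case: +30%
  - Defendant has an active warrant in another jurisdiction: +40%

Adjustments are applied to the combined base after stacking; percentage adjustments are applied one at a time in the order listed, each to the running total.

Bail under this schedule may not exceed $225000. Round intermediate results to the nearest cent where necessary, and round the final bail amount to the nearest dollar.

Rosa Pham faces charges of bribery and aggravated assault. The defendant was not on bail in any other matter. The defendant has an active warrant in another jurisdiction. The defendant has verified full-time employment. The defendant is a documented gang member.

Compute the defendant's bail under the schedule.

$70121

Base amounts from the schedule: bribery $31350; aggravated assault $42500.
Stacking rule: highest base plus 40% of each additional charge. Highest is aggravated assault at $42500. Additional: $31350 × 40% = $12540. Combined base = $42500 + $12540 = $55040.
Defendant is a documented gang member (+30%): $55040 × 1.3 = $71552.
Verified full-time employment (−30%): $71552 × 0.7 = $50086.40.
Defendant has an active warrant in another jurisdiction (+40%): $50086.40 × 1.4 = $70120.96.
$70120.96 is within the $225000 maximum.
Rounded to the nearest dollar: $70121.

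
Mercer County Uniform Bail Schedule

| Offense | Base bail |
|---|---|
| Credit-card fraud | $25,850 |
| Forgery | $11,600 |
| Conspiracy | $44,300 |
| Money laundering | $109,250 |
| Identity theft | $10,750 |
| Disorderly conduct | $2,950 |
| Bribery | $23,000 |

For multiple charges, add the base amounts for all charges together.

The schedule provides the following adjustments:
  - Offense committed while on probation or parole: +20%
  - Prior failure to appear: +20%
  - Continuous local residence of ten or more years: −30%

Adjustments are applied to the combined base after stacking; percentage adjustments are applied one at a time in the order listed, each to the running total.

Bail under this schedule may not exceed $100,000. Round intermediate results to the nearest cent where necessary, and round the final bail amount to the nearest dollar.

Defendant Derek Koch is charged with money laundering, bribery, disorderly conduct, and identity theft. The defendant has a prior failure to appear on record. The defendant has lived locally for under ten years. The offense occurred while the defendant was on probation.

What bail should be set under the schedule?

Base amounts from the schedule: money laundering $109,250; bribery $23,000; disorderly conduct $2,950; identity theft $10,750.
Stacking rule: sum of all bases. $109,250 + $23,000 + $2,950 + $10,750 = $145,950.
Offense committed while on probation or parole (+20%): $145,950 × 1.2 = $175,140.
Prior failure to appear (+20%): $175,140 × 1.2 = $210,168.
Result $210,168 exceeds the maximum of $100,000; bail is capped at $100,000.

$100,000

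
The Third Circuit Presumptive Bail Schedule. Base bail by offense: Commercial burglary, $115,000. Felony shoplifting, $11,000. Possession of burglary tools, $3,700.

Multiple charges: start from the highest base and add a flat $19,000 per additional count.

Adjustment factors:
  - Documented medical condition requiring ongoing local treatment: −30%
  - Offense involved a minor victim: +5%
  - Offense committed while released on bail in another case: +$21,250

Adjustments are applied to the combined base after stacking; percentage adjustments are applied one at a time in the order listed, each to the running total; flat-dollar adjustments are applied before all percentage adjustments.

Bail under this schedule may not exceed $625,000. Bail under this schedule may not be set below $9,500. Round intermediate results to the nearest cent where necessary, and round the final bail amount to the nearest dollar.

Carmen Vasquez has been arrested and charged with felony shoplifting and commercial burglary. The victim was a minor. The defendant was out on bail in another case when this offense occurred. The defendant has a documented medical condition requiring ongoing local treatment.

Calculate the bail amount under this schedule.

$114,109

Base amounts from the schedule: felony shoplifting $11,000; commercial burglary $115,000.
Stacking rule: highest base plus $19,000 per additional charge. Highest is commercial burglary at $115,000; 1 additional charge → +$19,000. Combined base = $134,000.
Offense committed while released on bail in another case (+$21,250 flat): $134,000 + $21,250 = $155,250.
Documented medical condition requiring ongoing local treatment (−30%): $155,250 × 0.7 = $108,675.
Offense involved a minor victim (+5%): $108,675 × 1.05 = $114,108.75.
$114,108.75 is within the $625,000 maximum.
$114,108.75 is at or above the $9,500 minimum.
Rounded to the nearest dollar: $114,109.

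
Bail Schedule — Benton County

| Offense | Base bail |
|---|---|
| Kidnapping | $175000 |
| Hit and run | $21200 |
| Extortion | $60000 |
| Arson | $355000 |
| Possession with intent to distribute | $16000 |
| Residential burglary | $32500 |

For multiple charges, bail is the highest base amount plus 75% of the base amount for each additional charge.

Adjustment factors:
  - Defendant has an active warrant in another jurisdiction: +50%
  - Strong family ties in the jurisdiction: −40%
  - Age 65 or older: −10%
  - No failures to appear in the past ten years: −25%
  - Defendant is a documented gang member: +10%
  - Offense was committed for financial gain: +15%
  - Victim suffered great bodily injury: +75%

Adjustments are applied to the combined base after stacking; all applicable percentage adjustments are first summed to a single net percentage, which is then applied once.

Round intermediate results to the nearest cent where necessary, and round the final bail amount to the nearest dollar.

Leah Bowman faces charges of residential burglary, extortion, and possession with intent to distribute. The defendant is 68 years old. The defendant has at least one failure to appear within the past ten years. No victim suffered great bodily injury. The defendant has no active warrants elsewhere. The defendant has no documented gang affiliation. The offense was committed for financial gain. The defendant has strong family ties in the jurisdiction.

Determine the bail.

$62644

Base amounts from the schedule: residential burglary $32500; extortion $60000; possession with intent to distribute $16000.
Stacking rule: highest base plus 75% of each additional charge. Highest is extortion at $60000. Additional: $32500 × 75% = $24375; $16000 × 75% = $12000. Combined base = $60000 + $36375 = $96375.
Net percentage adjustment: −40% −10% +15% = −35%. $96375 × 0.65 = $62643.75.
Rounded to the nearest dollar: $62644.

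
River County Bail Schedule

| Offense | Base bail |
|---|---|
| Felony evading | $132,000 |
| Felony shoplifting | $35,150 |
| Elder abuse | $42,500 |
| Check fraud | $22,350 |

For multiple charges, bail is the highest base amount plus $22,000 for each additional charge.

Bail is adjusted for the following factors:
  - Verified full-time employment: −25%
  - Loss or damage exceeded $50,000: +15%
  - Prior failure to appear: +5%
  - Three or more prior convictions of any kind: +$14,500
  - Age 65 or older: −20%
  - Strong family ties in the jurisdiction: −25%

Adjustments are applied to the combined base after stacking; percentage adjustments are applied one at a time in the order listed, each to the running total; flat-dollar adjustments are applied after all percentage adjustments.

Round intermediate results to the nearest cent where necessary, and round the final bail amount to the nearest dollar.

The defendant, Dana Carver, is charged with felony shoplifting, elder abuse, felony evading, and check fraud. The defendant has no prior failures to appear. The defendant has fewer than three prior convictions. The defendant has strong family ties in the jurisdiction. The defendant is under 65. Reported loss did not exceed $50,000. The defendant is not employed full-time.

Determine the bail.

$148,500

Base amounts from the schedule: felony shoplifting $35,150; elder abuse $42,500; felony evading $132,000; check fraud $22,350.
Stacking rule: highest base plus $22,000 per additional charge. Highest is felony evading at $132,000; 3 additional charges → +$66,000. Combined base = $198,000.
Strong family ties in the jurisdiction (−25%): $198,000 × 0.75 = $148,500.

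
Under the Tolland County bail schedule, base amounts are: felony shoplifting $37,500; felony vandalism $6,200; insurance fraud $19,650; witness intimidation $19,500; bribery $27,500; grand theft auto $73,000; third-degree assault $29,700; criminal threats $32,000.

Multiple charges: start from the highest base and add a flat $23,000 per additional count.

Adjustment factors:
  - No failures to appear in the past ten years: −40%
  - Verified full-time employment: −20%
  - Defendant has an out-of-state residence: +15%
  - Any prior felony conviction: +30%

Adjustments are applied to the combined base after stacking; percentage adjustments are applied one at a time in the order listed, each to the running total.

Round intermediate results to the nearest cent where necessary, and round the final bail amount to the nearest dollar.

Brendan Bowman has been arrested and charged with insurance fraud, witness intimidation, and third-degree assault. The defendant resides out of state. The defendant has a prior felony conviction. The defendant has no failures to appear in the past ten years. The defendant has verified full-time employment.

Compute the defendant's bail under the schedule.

Base amounts from the schedule: insurance fraud $19,650; witness intimidation $19,500; third-degree assault $29,700.
Stacking rule: highest base plus $23,000 per additional charge. Highest is third-degree assault at $29,700; 2 additional charges → +$46,000. Combined base = $75,700.
No failures to appear in the past ten years (−40%): $75,700 × 0.6 = $45,420.
Verified full-time employment (−20%): $45,420 × 0.8 = $36,336.
Defendant has an out-of-state residence (+15%): $36,336 × 1.15 = $41,786.40.
Any prior felony conviction (+30%): $41,786.40 × 1.3 = $54,322.32.
Rounded to the nearest dollar: $54,322.

$54,322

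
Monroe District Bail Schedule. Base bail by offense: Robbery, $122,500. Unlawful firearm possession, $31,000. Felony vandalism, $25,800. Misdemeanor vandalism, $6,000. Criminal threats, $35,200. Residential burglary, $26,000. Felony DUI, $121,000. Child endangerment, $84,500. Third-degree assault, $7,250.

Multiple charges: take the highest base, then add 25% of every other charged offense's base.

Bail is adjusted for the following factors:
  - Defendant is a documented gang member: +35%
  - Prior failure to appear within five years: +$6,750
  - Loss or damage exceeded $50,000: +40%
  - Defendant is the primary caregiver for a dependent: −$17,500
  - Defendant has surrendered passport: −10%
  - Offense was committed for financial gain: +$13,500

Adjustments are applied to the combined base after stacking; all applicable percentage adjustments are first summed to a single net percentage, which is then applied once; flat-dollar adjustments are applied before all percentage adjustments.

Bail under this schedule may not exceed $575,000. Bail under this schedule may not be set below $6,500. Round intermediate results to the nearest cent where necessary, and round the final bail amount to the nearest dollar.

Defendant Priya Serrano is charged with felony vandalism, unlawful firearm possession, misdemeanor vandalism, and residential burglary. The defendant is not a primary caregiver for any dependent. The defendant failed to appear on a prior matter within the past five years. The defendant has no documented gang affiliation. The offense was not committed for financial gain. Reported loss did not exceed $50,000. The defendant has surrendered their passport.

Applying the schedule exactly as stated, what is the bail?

$46,980

Base amounts from the schedule: felony vandalism $25,800; unlawful firearm possession $31,000; misdemeanor vandalism $6,000; residential burglary $26,000.
Stacking rule: highest base plus 25% of each additional charge. Highest is unlawful firearm possession at $31,000. Additional: $25,800 × 25% = $6,450; $6,000 × 25% = $1,500; $26,000 × 25% = $6,500. Combined base = $31,000 + $14,450 = $45,450.
Prior failure to appear within five years (+$6,750 flat): $45,450 + $6,750 = $52,200.
Defendant has surrendered passport (−10%): $52,200 × 0.9 = $46,980.
$46,980 is within the $575,000 maximum.
$46,980 is at or above the $6,500 minimum.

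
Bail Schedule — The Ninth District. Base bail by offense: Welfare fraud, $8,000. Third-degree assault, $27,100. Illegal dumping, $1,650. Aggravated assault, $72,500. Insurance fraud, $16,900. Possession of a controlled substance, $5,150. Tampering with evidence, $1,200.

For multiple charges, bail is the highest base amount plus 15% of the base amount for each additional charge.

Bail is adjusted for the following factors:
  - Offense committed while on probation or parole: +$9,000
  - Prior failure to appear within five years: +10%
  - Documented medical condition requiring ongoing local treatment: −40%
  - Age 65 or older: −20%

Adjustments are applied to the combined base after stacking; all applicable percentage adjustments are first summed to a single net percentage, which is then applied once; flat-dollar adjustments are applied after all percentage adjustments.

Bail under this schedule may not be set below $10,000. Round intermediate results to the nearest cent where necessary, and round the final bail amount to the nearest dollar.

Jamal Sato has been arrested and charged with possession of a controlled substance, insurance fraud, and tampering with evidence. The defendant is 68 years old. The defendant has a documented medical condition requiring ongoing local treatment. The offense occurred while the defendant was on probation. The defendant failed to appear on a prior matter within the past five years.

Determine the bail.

$17,926

Base amounts from the schedule: possession of a controlled substance $5,150; insurance fraud $16,900; tampering with evidence $1,200.
Stacking rule: highest base plus 15% of each additional charge. Highest is insurance fraud at $16,900. Additional: $5,150 × 15% = $772.50; $1,200 × 15% = $180. Combined base = $16,900 + $952.50 = $17,852.50.
Net percentage adjustment: +10% −40% −20% = −50%. $17,852.50 × 0.5 = $8,926.25.
Offense committed while on probation or parole (+$9,000 flat): $8,926.25 + $9,000 = $17,926.25.
$17,926.25 is at or above the $10,000 minimum.
Rounded to the nearest dollar: $17,926.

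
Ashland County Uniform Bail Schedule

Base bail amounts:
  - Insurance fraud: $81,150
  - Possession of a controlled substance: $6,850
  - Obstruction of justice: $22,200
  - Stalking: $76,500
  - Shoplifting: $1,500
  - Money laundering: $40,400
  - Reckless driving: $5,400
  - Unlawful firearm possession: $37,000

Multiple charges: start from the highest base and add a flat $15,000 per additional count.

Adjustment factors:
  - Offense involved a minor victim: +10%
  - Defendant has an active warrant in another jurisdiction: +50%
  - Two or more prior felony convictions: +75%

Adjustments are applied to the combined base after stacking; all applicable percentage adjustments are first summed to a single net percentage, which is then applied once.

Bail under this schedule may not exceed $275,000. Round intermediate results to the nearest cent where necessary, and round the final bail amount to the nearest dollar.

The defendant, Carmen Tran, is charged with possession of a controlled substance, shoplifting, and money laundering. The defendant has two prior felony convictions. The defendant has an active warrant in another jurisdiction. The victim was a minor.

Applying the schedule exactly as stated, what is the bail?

Base amounts from the schedule: possession of a controlled substance $6,850; shoplifting $1,500; money laundering $40,400.
Stacking rule: highest base plus $15,000 per additional charge. Highest is money laundering at $40,400; 2 additional charges → +$30,000. Combined base = $70,400.
Net percentage adjustment: +10% +50% +75% = +135%. $70,400 × 2.35 = $165,440.
$165,440 is within the $275,000 maximum.

$165,440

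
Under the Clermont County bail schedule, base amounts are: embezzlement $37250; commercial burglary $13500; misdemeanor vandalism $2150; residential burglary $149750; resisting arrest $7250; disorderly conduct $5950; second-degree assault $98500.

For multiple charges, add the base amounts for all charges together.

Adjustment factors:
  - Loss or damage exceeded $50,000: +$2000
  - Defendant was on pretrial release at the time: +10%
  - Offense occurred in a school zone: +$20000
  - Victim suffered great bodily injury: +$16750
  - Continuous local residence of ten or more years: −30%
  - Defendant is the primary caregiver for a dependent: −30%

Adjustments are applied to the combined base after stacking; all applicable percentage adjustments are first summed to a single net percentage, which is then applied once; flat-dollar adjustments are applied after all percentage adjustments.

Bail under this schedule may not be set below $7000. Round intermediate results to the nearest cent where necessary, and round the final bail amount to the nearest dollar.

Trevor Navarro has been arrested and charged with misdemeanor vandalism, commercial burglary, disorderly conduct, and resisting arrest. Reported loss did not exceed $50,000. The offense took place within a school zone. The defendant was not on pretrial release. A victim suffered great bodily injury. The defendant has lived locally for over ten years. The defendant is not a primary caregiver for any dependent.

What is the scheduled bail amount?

Base amounts from the schedule: misdemeanor vandalism $2150; commercial burglary $13500; disorderly conduct $5950; resisting arrest $7250.
Stacking rule: sum of all bases. $2150 + $13500 + $5950 + $7250 = $28850.
Continuous local residence of ten or more years (−30%): $28850 × 0.7 = $20195.
Offense occurred in a school zone (+$20000 flat): $20195 + $20000 = $40195.
Victim suffered great bodily injury (+$16750 flat): $40195 + $16750 = $56945.
$56945 is at or above the $7000 minimum.

$56945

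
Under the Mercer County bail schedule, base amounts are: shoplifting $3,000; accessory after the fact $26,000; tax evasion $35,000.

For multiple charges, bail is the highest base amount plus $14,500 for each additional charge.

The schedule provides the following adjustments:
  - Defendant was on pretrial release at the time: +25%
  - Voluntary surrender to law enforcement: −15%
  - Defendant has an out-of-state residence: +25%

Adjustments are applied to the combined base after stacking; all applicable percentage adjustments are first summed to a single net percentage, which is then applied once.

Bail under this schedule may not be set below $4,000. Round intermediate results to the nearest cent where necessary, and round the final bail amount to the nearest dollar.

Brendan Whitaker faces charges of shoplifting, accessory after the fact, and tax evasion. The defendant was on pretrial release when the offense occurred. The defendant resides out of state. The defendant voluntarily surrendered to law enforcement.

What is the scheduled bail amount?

Base amounts from the schedule: shoplifting $3,000; accessory after the fact $26,000; tax evasion $35,000.
Stacking rule: highest base plus $14,500 per additional charge. Highest is tax evasion at $35,000; 2 additional charges → +$29,000. Combined base = $64,000.
Net percentage adjustment: +25% −15% +25% = +35%. $64,000 × 1.35 = $86,400.
$86,400 is at or above the $4,000 minimum.

$86,400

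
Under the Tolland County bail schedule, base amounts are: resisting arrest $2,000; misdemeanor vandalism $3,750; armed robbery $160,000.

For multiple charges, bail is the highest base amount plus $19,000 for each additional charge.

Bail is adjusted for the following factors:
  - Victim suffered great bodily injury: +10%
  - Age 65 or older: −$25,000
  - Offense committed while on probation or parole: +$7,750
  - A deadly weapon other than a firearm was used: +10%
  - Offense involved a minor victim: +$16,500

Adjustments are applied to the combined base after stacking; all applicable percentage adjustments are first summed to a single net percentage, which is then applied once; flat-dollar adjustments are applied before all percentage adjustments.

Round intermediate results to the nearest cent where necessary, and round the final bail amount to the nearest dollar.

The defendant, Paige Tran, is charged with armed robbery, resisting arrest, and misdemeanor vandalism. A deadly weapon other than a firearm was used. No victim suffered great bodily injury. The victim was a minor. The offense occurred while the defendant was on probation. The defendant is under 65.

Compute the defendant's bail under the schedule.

Base amounts from the schedule: armed robbery $160,000; resisting arrest $2,000; misdemeanor vandalism $3,750.
Stacking rule: highest base plus $19,000 per additional charge. Highest is armed robbery at $160,000; 2 additional charges → +$38,000. Combined base = $198,000.
Offense committed while on probation or parole (+$7,750 flat): $198,000 + $7,750 = $205,750.
Offense involved a minor victim (+$16,500 flat): $205,750 + $16,500 = $222,250.
A deadly weapon other than a firearm was used (+10%): $222,250 × 1.1 = $244,475.

$244,475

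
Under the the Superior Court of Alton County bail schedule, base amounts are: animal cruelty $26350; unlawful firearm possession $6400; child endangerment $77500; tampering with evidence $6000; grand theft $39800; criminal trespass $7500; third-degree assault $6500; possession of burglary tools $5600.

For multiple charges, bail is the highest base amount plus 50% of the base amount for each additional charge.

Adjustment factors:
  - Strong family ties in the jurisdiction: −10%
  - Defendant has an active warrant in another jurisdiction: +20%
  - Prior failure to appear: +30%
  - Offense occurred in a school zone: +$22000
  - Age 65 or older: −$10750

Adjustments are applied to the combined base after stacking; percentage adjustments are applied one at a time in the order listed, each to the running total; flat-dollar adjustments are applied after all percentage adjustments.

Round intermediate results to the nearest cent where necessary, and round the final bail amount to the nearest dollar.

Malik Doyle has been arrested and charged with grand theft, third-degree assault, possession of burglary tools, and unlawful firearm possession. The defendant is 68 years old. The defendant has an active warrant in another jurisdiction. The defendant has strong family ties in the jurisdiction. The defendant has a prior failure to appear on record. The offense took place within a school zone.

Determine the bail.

$80116

Base amounts from the schedule: grand theft $39800; third-degree assault $6500; possession of burglary tools $5600; unlawful firearm possession $6400.
Stacking rule: highest base plus 50% of each additional charge. Highest is grand theft at $39800. Additional: $6500 × 50% = $3250; $5600 × 50% = $2800; $6400 × 50% = $3200. Combined base = $39800 + $9250 = $49050.
Strong family ties in the jurisdiction (−10%): $49050 × 0.9 = $44145.
Defendant has an active warrant in another jurisdiction (+20%): $44145 × 1.2 = $52974.
Prior failure to appear (+30%): $52974 × 1.3 = $68866.20.
Offense occurred in a school zone (+$22000 flat): $68866.20 + $22000 = $90866.20.
Age 65 or older (−$10750 flat): $90866.20 − $10750 = $80116.20.
Rounded to the nearest dollar: $80116.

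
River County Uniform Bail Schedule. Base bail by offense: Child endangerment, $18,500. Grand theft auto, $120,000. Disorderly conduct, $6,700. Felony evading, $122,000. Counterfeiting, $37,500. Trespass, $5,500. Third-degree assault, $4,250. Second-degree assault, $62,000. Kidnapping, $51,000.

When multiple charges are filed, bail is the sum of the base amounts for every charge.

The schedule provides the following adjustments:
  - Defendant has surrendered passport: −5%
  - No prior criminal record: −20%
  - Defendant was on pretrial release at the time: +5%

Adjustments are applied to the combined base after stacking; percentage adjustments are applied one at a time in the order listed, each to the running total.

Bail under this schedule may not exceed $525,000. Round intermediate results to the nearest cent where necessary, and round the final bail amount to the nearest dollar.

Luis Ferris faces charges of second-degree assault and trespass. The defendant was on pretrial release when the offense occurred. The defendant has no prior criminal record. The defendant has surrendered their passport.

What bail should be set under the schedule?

Base amounts from the schedule: second-degree assault $62,000; trespass $5,500.
Stacking rule: sum of all bases. $62,000 + $5,500 = $67,500.
Defendant has surrendered passport (−5%): $67,500 × 0.95 = $64,125.
No prior criminal record (−20%): $64,125 × 0.8 = $51,300.
Defendant was on pretrial release at the time (+5%): $51,300 × 1.05 = $53,865.
$53,865 is within the $525,000 maximum.

$53,865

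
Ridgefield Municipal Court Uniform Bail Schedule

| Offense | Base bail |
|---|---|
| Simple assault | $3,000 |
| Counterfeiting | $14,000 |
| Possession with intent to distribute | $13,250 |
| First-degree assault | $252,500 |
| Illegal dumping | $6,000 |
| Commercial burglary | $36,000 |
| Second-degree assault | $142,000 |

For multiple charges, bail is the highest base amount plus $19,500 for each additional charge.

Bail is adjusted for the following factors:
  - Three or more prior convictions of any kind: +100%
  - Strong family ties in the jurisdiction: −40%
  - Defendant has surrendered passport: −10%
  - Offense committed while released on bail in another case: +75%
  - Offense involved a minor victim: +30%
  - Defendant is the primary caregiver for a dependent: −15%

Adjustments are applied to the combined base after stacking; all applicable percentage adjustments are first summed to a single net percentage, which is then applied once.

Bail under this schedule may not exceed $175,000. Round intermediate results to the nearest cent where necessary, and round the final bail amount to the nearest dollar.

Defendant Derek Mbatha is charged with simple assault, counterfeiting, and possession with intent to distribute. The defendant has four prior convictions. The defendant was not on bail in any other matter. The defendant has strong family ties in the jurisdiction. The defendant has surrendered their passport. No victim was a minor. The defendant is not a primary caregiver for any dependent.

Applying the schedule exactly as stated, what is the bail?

Base amounts from the schedule: simple assault $3,000; counterfeiting $14,000; possession with intent to distribute $13,250.
Stacking rule: highest base plus $19,500 per additional charge. Highest is counterfeiting at $14,000; 2 additional charges → +$39,000. Combined base = $53,000.
Net percentage adjustment: +100% −40% −10% = +50%. $53,000 × 1.5 = $79,500.
$79,500 is within the $175,000 maximum.

$79,500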